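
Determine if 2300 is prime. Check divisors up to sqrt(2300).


2300 / 2 = 1150 (exact division)
2300 is NOT prime.

No, 2300 is not prime


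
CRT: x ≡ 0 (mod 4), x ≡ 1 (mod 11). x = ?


M = 4*11 = 44
M1 = M/4 = 11, M2 = M/11 = 4
M1^(-1) mod 4 = 3, M2^(-1) mod 11 = 3
x = 0*11*3 + 1*4*3 = 12
12 mod 44 = 12
Check: 12 mod 4 = 0 ✓, 12 mod 11 = 1 ✓

x ≡ 12 (mod 44)


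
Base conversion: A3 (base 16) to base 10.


A3 (base 16) = 163 (decimal)
163 (decimal) = 163 (base 10)


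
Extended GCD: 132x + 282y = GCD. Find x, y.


Tabular extended Euclidean (each row: r = 132*s + 282*t):
r=132, s=1, t=0
r=282, s=0, t=1
q=0: r=132, s=1, t=0   [132*(1) + 282*(0) = 132]
q=2: r=18, s=-2, t=1   [132*(-2) + 282*(1) = 18]
q=7: r=6, s=15, t=-7   [132*(15) + 282*(-7) = 6]
q=3: r=0, s=-47, t=22   [132*(-47) + 282*(22) = 0]
GCD = 6; from the row with r=6: x=15, y=-7
Check: 132*(15) + 282*(-7) = 1980 - 1974 = 6

GCD = 6, x = 15, y = -7


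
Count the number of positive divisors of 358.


358 = 2^1 × 179^1
d(358) = (1+1) × (1+1) = 4

4 divisors


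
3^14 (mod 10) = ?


3^1 mod 10 = 3
3^2 mod 10 = 9
3^3 mod 10 = 7
3^4 mod 10 = 1
3^5 mod 10 = 3
3^6 mod 10 = 9
3^7 mod 10 = 7
3^8 mod 10 = 1
3^9 mod 10 = 3
3^10 mod 10 = 9
3^11 mod 10 = 7
3^12 mod 10 = 1
3^13 mod 10 = 3
3^14 mod 10 = 9


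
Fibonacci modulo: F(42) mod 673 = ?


F(k) mod 673 for k=1..42:
1, 1, 2, 3, 5, 8, 13, 21, 34, 55, 89, 144, 233, 377, 610, 314, 251, 565, 143, 35, 178, 213, 391, 604, 322, 253, 575, 155, 57, 212, 269, 481, 77, 558, 635, 520, 482, 329, 138, 467, 605, 399
F(42) mod 673 = 399


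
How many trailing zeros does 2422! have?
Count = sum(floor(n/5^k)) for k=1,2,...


floor(2422/5) = 484
floor(2422/25) = 96
floor(2422/125) = 19
floor(2422/625) = 3
Total = 602

602 trailing zeros


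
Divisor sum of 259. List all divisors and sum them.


Divisors of 259: 1, 7, 37, 259
Sum = 1 + 7 + 37 + 259 = 304

σ(259) = 304


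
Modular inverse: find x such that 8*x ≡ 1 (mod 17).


Use the extended Euclidean algorithm on (17, 8); each row r = 17*s + 8*t:
r=17, s=1, t=0
r=8, s=0, t=1
q=2: r=1, s=1, t=-2   [17*(1) + 8*(-2) = 1]
q=8: r=0, s=-8, t=17   [17*(-8) + 8*(17) = 0]
GCD = 1 with t = -2, so 8*(-2) ≡ 1 (mod 17)
Inverse = -2 mod 17 = 15
Check: 8 * 15 = 120 ≡ 1 (mod 17)

8^(-1) ≡ 15 (mod 17)


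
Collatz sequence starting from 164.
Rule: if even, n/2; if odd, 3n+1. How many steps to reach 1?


164 → 82 → 41 → 124 → 62 → 31 → 94 → 47 → 142 → 71 → 214 → 107 → 322 → 161 → 484 → 242 → 121 → 364 → 182 → 91 → 274 → 137 → 412 → 206 → 103 → 310 → 155 → 466 → 233 → 700 → 350 → 175 → 526 → 263 → 790 → 395 → 1186 → 593 → 1780 → 890 → 445 → 1336 → 668 → 334 → 167 → 502 → 251 → 754 → 377 → 1132 → 566 → 283 → 850 → 425 → 1276 → 638 → 319 → 958 → 479 → 1438 → 719 → 2158 → 1079 → 3238 → 1619 → 4858 → 2429 → 7288 → 3644 → 1822 → 911 → 2734 → 1367 → 4102 → 2051 → 6154 → 3077 → 9232 → 4616 → 2308 → 1154 → 577 → 1732 → 866 → 433 → 1300 → 650 → 325 → 976 → 488 → 244 → 122 → 61 → 184 → 92 → 46 → 23 → 70 → 35 → 106 → 53 → 160 → 80 → 40 → 20 → 10 → 5 → 16 → 8 → 4 → 2 → 1
Total steps = 111

111 steps


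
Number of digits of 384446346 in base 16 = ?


384446346 in base 16 = 16EA2F8A
Number of digits = 8

8 digits (base 16)


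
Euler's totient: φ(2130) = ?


2130 = 2 × 3 × 5 × 71
Prime factors: 2, 3, 5, 71
φ(2130) = 2130 × (1-1/2) × (1-1/3) × (1-1/5) × (1-1/71)
= 2130 × 1/2 × 2/3 × 4/5 × 70/71 = 560

φ(2130) = 560


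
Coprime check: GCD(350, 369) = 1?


Euclidean algorithm:
369 = 1 * 350 + 19
350 = 18 * 19 + 8
19 = 2 * 8 + 3
8 = 2 * 3 + 2
3 = 1 * 2 + 1
2 = 2 * 1 + 0
GCD(350, 369) = 1

Yes, coprime (GCD = 1)


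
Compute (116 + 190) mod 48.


116 + 190 = 306
306 mod 48 = 18


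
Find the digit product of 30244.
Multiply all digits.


3 × 0 × 2 × 4 × 4 = 0


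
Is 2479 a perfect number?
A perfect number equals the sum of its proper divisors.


Proper divisors of 2479: 1, 37, 67
Sum = 1 + 37 + 67 = 105

No, 2479 is not perfect (105 ≠ 2479)


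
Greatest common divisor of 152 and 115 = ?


152 = 1 * 115 + 37
115 = 3 * 37 + 4
37 = 9 * 4 + 1
4 = 4 * 1 + 0
GCD = 1


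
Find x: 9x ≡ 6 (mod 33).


GCD(9, 33) = 3 divides 6
Divide: 3x ≡ 2 (mod 11)
x ≡ 8 (mod 11)


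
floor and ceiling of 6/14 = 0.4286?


6/14 = 0.4286
floor = 0
ceil = 1

floor = 0, ceil = 1


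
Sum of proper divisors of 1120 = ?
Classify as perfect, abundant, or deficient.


Proper divisors: 1, 2, 4, 5, 7, 8, 10, 14, 16, 20, 28, 32, 35, 40, 56, 70, 80, 112, 140, 160, 224, 280, 560
Sum = 1 + 2 + 4 + 5 + 7 + 8 + 10 + 14 + 16 + 20 + 28 + 32 + 35 + 40 + 56 + 70 + 80 + 112 + 140 + 160 + 224 + 280 + 560 = 1904
1904 > 1120 → abundant

s(1120) = 1904 (abundant)


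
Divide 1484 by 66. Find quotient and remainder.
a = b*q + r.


1484 = 66 * 22 + 32
Check: 1452 + 32 = 1484

q = 22, r = 32


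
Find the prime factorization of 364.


364 / 2 = 182
182 / 2 = 91
91 / 7 = 13
13 / 13 = 1
364 = 2^2 × 7 × 13


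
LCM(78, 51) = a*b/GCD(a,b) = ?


GCD(78, 51) = 3
LCM = 78*51/3 = 3978/3 = 1326

LCM = 1326


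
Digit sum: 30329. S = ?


3 + 0 + 3 + 2 + 9 = 17


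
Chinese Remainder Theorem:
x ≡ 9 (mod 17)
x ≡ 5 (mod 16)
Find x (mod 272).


M = 17*16 = 272
M1 = M/17 = 16, M2 = M/16 = 17
M1^(-1) mod 17 = 16, M2^(-1) mod 16 = 1
x = 9*16*16 + 5*17*1 = 2389
2389 mod 272 = 213
Check: 213 mod 17 = 9 ✓, 213 mod 16 = 5 ✓

x ≡ 213 (mod 272)


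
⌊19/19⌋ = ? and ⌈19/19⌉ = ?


19/19 = 1.0000
floor = 1
ceil = 1

floor = 1, ceil = 1


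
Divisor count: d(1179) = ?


1179 = 3^2 × 131^1
d(1179) = (2+1) × (1+1) = 6

6 divisors


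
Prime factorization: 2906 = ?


2906 / 2 = 1453
1453 / 1453 = 1
2906 = 2 × 1453


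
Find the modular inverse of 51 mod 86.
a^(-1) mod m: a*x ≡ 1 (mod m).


Use the extended Euclidean algorithm on (86, 51); each row r = 86*s + 51*t:
r=86, s=1, t=0
r=51, s=0, t=1
q=1: r=35, s=1, t=-1   [86*(1) + 51*(-1) = 35]
q=1: r=16, s=-1, t=2   [86*(-1) + 51*(2) = 16]
q=2: r=3, s=3, t=-5   [86*(3) + 51*(-5) = 3]
q=5: r=1, s=-16, t=27   [86*(-16) + 51*(27) = 1]
q=3: r=0, s=51, t=-86   [86*(51) + 51*(-86) = 0]
GCD = 1 with t = 27, so 51*(27) ≡ 1 (mod 86)
Inverse = 27 mod 86 = 27
Check: 51 * 27 = 1377 ≡ 1 (mod 86)

51^(-1) ≡ 27 (mod 86)


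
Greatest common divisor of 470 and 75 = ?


470 = 6 * 75 + 20
75 = 3 * 20 + 15
20 = 1 * 15 + 5
15 = 3 * 5 + 0
GCD = 5


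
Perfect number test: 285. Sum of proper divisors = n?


Proper divisors of 285: 1, 3, 5, 15, 19, 57, 95
Sum = 1 + 3 + 5 + 15 + 19 + 57 + 95 = 195

No, 285 is not perfect (195 ≠ 285)


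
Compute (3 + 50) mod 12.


3 + 50 = 53
53 mod 12 = 5


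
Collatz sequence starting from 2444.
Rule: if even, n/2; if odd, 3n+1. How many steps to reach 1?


2444 → 1222 → 611 → 1834 → 917 → 2752 → 1376 → 688 → 344 → 172 → 86 → 43 → 130 → 65 → 196 → 98 → 49 → 148 → 74 → 37 → 112 → 56 → 28 → 14 → 7 → 22 → 11 → 34 → 17 → 52 → 26 → 13 → 40 → 20 → 10 → 5 → 16 → 8 → 4 → 2 → 1
Total steps = 40

40 steps


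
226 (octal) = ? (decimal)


226 (base 8) = 150 (decimal)
150 (decimal) = 150 (base 10)


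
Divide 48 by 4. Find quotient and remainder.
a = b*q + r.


48 = 4 * 12 + 0
Check: 48 + 0 = 48

q = 12, r = 0


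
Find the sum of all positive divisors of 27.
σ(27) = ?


Divisors of 27: 1, 3, 9, 27
Sum = 1 + 3 + 9 + 27 = 40

σ(27) = 40


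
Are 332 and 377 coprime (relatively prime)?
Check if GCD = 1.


Euclidean algorithm:
377 = 1 * 332 + 45
332 = 7 * 45 + 17
45 = 2 * 17 + 11
17 = 1 * 11 + 6
11 = 1 * 6 + 5
6 = 1 * 5 + 1
5 = 5 * 1 + 0
GCD(332, 377) = 1

Yes, coprime (GCD = 1)


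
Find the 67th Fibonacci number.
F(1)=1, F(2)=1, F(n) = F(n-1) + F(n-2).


Sequence: 1, 1, 2, 3, 5, 8, 13, 21, 34, 55, 89, 144, 233, 377, 610, 987, 1597, 2584, 4181, 6765, 10946, 17711, 28657, 46368, 75025, 121393, 196418, 317811, 514229, 832040, 1346269, 2178309, 3524578, 5702887, 9227465, 14930352, 24157817, 39088169, 63245986, 102334155, 165580141, 267914296, 433494437, 701408733, 1134903170, 1836311903, 2971215073, 4807526976, 7778742049, 12586269025, 20365011074, 32951280099, 53316291173, 86267571272, 139583862445, 225851433717, 365435296162, 591286729879, 956722026041, 1548008755920, 2504730781961, 4052739537881, 6557470319842, 10610209857723, 17167680177565, 27777890035288, 44945570212853
F(67) = 44945570212853


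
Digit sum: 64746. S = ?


6 + 4 + 7 + 4 + 6 = 27


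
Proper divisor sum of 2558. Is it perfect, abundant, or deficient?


Proper divisors: 1, 2, 1279
Sum = 1 + 2 + 1279 = 1282
1282 < 2558 → deficient

s(2558) = 1282 (deficient)


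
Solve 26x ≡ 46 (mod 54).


GCD(26, 54) = 2 divides 46
Divide: 13x ≡ 23 (mod 27)
x ≡ 8 (mod 27)


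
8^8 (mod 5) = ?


8^1 mod 5 = 3
8^2 mod 5 = 4
8^3 mod 5 = 2
8^4 mod 5 = 1
8^5 mod 5 = 3
8^6 mod 5 = 4
8^7 mod 5 = 2
8^8 mod 5 = 1


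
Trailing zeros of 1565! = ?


floor(1565/5) = 313
floor(1565/25) = 62
floor(1565/125) = 12
floor(1565/625) = 2
Total = 389

389 trailing zeros


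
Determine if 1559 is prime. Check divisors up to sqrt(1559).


Check divisors up to sqrt(1559) = 39.4842
No divisors found.
1559 is prime.

Yes, 1559 is prime


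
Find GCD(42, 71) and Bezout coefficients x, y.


Tabular extended Euclidean (each row: r = 42*s + 71*t):
r=42, s=1, t=0
r=71, s=0, t=1
q=0: r=42, s=1, t=0   [42*(1) + 71*(0) = 42]
q=1: r=29, s=-1, t=1   [42*(-1) + 71*(1) = 29]
q=1: r=13, s=2, t=-1   [42*(2) + 71*(-1) = 13]
q=2: r=3, s=-5, t=3   [42*(-5) + 71*(3) = 3]
q=4: r=1, s=22, t=-13   [42*(22) + 71*(-13) = 1]
q=3: r=0, s=-71, t=42   [42*(-71) + 71*(42) = 0]
GCD = 1; from the row with r=1: x=22, y=-13
Check: 42*(22) + 71*(-13) = 924 - 923 = 1

GCD = 1, x = 22, y = -13


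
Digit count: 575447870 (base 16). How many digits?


575447870 in base 16 = 224CA33E
Number of digits = 8

8 digits (base 16)


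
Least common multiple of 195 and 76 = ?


GCD(195, 76) = 1
LCM = 195*76/1 = 14820/1 = 14820

LCM = 14820


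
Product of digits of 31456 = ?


3 × 1 × 4 × 5 × 6 = 360


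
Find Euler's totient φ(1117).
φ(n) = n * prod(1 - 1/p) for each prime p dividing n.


1117 = 1117
Prime factors: 1117
φ(1117) = 1117 × (1-1/1117)
= 1117 × 1116/1117 = 1116

φ(1117) = 1116


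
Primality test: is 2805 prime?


2805 / 3 = 935 (exact division)
2805 is NOT prime.

No, 2805 is not prime


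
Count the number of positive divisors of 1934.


1934 = 2^1 × 967^1
d(1934) = (1+1) × (1+1) = 4

4 divisors


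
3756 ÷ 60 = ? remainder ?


3756 = 60 * 62 + 36
Check: 3720 + 36 = 3756

q = 62, r = 36


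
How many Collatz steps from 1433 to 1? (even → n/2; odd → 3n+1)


1433 → 4300 → 2150 → 1075 → 3226 → 1613 → 4840 → 2420 → 1210 → 605 → 1816 → 908 → 454 → 227 → 682 → 341 → 1024 → 512 → 256 → 128 → 64 → 32 → 16 → 8 → 4 → 2 → 1
Total steps = 26

26 steps


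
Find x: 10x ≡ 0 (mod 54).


GCD(10, 54) = 2 divides 0
Divide: 5x ≡ 0 (mod 27)
x ≡ 0 (mod 27)


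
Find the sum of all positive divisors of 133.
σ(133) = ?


Divisors of 133: 1, 7, 19, 133
Sum = 1 + 7 + 19 + 133 = 160

σ(133) = 160


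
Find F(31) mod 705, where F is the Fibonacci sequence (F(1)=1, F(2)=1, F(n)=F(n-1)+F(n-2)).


F(k) mod 705 for k=1..31:
1, 1, 2, 3, 5, 8, 13, 21, 34, 55, 89, 144, 233, 377, 610, 282, 187, 469, 656, 420, 371, 86, 457, 543, 295, 133, 428, 561, 284, 140, 424
F(31) mod 705 = 424


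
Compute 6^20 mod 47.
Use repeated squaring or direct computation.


6^1 mod 47 = 6
6^2 mod 47 = 36
6^3 mod 47 = 28
6^4 mod 47 = 27
6^5 mod 47 = 21
6^6 mod 47 = 32
6^7 mod 47 = 4
6^8 mod 47 = 24
6^9 mod 47 = 3
6^10 mod 47 = 18
6^11 mod 47 = 14
6^12 mod 47 = 37
6^13 mod 47 = 34
6^14 mod 47 = 16
6^15 mod 47 = 2
6^16 mod 47 = 12
6^17 mod 47 = 25
6^18 mod 47 = 9
6^19 mod 47 = 7
6^20 mod 47 = 42


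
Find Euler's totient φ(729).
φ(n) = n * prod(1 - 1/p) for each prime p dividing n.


729 = 3^6
Prime factors: 3
φ(729) = 729 × (1-1/3)
= 729 × 2/3 = 486

φ(729) = 486


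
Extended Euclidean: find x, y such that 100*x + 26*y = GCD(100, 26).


Tabular extended Euclidean (each row: r = 100*s + 26*t):
r=100, s=1, t=0
r=26, s=0, t=1
q=3: r=22, s=1, t=-3   [100*(1) + 26*(-3) = 22]
q=1: r=4, s=-1, t=4   [100*(-1) + 26*(4) = 4]
q=5: r=2, s=6, t=-23   [100*(6) + 26*(-23) = 2]
q=2: r=0, s=-13, t=50   [100*(-13) + 26*(50) = 0]
GCD = 2; from the row with r=2: x=6, y=-23
Check: 100*(6) + 26*(-23) = 600 - 598 = 2

GCD = 2, x = 6, y = -23


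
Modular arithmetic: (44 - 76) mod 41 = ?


44 - 76 = -32
-32 mod 41 = 9


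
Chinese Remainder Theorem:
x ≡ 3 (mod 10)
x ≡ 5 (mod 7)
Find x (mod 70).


M = 10*7 = 70
M1 = M/10 = 7, M2 = M/7 = 10
M1^(-1) mod 10 = 3, M2^(-1) mod 7 = 5
x = 3*7*3 + 5*10*5 = 313
313 mod 70 = 33
Check: 33 mod 10 = 3 ✓, 33 mod 7 = 5 ✓

x ≡ 33 (mod 70)


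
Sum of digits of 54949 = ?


5 + 4 + 9 + 4 + 9 = 31


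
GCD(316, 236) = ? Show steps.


316 = 1 * 236 + 80
236 = 2 * 80 + 76
80 = 1 * 76 + 4
76 = 19 * 4 + 0
GCD = 4


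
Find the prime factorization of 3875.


3875 / 5 = 775
775 / 5 = 155
155 / 5 = 31
31 / 31 = 1
3875 = 5^3 × 31


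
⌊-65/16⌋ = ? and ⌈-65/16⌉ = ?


-65/16 = -4.0625
floor = -5
ceil = -4

floor = -5, ceil = -4


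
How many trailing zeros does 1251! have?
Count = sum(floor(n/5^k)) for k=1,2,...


floor(1251/5) = 250
floor(1251/25) = 50
floor(1251/125) = 10
floor(1251/625) = 2
Total = 312

312 trailing zeros


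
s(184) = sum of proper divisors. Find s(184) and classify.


Proper divisors: 1, 2, 4, 8, 23, 46, 92
Sum = 1 + 2 + 4 + 8 + 23 + 46 + 92 = 176
176 < 184 → deficient

s(184) = 176 (deficient)


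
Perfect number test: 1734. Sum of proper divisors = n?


Proper divisors of 1734: 1, 2, 3, 6, 17, 34, 51, 102, 289, 578, 867
Sum = 1 + 2 + 3 + 6 + 17 + 34 + 51 + 102 + 289 + 578 + 867 = 1950

No, 1734 is not perfect (1950 ≠ 1734)


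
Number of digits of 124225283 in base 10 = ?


124225283 has 9 digits in base 10
floor(log10(124225283)) + 1 = floor(8.0942) + 1 = 9

9 digits (base 10)


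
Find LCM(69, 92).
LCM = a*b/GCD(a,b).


GCD(69, 92) = 23
LCM = 69*92/23 = 6348/23 = 276

LCM = 276


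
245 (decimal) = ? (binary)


245 (base 10) = 245 (decimal)
245 (decimal) = 11110101 (base 2)


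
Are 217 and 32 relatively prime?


Euclidean algorithm:
217 = 6 * 32 + 25
32 = 1 * 25 + 7
25 = 3 * 7 + 4
7 = 1 * 4 + 3
4 = 1 * 3 + 1
3 = 3 * 1 + 0
GCD(217, 32) = 1

Yes, coprime (GCD = 1)


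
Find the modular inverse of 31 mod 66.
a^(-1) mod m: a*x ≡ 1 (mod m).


Use the extended Euclidean algorithm on (66, 31); each row r = 66*s + 31*t:
r=66, s=1, t=0
r=31, s=0, t=1
q=2: r=4, s=1, t=-2   [66*(1) + 31*(-2) = 4]
q=7: r=3, s=-7, t=15   [66*(-7) + 31*(15) = 3]
q=1: r=1, s=8, t=-17   [66*(8) + 31*(-17) = 1]
q=3: r=0, s=-31, t=66   [66*(-31) + 31*(66) = 0]
GCD = 1 with t = -17, so 31*(-17) ≡ 1 (mod 66)
Inverse = -17 mod 66 = 49
Check: 31 * 49 = 1519 ≡ 1 (mod 66)

31^(-1) ≡ 49 (mod 66)


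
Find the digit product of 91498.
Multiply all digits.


9 × 1 × 4 × 9 × 8 = 2592


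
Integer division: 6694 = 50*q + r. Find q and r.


6694 = 50 * 133 + 44
Check: 6650 + 44 = 6694

q = 133, r = 44


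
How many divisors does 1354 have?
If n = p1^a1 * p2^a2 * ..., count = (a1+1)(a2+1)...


1354 = 2^1 × 677^1
d(1354) = (1+1) × (1+1) = 4

4 divisors


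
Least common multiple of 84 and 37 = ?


GCD(84, 37) = 1
LCM = 84*37/1 = 3108/1 = 3108

LCM = 3108


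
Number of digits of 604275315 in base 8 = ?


604275315 in base 8 = 4401101163
Number of digits = 10

10 digits (base 8)


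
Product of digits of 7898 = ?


7 × 8 × 9 × 8 = 4032


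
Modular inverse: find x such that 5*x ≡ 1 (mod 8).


Use the extended Euclidean algorithm on (8, 5); each row r = 8*s + 5*t:
r=8, s=1, t=0
r=5, s=0, t=1
q=1: r=3, s=1, t=-1   [8*(1) + 5*(-1) = 3]
q=1: r=2, s=-1, t=2   [8*(-1) + 5*(2) = 2]
q=1: r=1, s=2, t=-3   [8*(2) + 5*(-3) = 1]
q=2: r=0, s=-5, t=8   [8*(-5) + 5*(8) = 0]
GCD = 1 with t = -3, so 5*(-3) ≡ 1 (mod 8)
Inverse = -3 mod 8 = 5
Check: 5 * 5 = 25 ≡ 1 (mod 8)

5^(-1) ≡ 5 (mod 8)


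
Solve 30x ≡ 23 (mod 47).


GCD(30, 47) = 1, unique solution
a^(-1) mod 47 = 11
x = 11 * 23 mod 47 = 18

x ≡ 18 (mod 47)


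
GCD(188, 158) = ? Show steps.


188 = 1 * 158 + 30
158 = 5 * 30 + 8
30 = 3 * 8 + 6
8 = 1 * 6 + 2
6 = 3 * 2 + 0
GCD = 2


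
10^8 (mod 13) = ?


10^1 mod 13 = 10
10^2 mod 13 = 9
10^3 mod 13 = 12
10^4 mod 13 = 3
10^5 mod 13 = 4
10^6 mod 13 = 1
10^7 mod 13 = 10
10^8 mod 13 = 9


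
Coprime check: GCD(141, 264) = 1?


Euclidean algorithm:
264 = 1 * 141 + 123
141 = 1 * 123 + 18
123 = 6 * 18 + 15
18 = 1 * 15 + 3
15 = 5 * 3 + 0
GCD(141, 264) = 3

No, not coprime (GCD = 3)


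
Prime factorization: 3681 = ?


3681 / 3 = 1227
1227 / 3 = 409
409 / 409 = 1
3681 = 3^2 × 409


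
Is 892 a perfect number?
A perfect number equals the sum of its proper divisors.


Proper divisors of 892: 1, 2, 4, 223, 446
Sum = 1 + 2 + 4 + 223 + 446 = 676

No, 892 is not perfect (676 ≠ 892)


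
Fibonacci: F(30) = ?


Sequence: 1, 1, 2, 3, 5, 8, 13, 21, 34, 55, 89, 144, 233, 377, 610, 987, 1597, 2584, 4181, 6765, 10946, 17711, 28657, 46368, 75025, 121393, 196418, 317811, 514229, 832040
F(30) = 832040


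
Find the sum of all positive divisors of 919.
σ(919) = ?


Divisors of 919: 1, 919
Sum = 1 + 919 = 920

σ(919) = 920


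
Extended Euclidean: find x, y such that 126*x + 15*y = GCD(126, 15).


Tabular extended Euclidean (each row: r = 126*s + 15*t):
r=126, s=1, t=0
r=15, s=0, t=1
q=8: r=6, s=1, t=-8   [126*(1) + 15*(-8) = 6]
q=2: r=3, s=-2, t=17   [126*(-2) + 15*(17) = 3]
q=2: r=0, s=5, t=-42   [126*(5) + 15*(-42) = 0]
GCD = 3; from the row with r=3: x=-2, y=17
Check: 126*(-2) + 15*(17) = -252 + 255 = 3

GCD = 3, x = -2, y = 17


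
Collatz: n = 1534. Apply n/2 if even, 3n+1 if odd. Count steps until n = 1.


1534 → 767 → 2302 → 1151 → 3454 → 1727 → 5182 → 2591 → 7774 → 3887 → 11662 → 5831 → 17494 → 8747 → 26242 → 13121 → 39364 → 19682 → 9841 → 29524 → 14762 → 7381 → 22144 → 11072 → 5536 → 2768 → 1384 → 692 → 346 → 173 → 520 → 260 → 130 → 65 → 196 → 98 → 49 → 148 → 74 → 37 → 112 → 56 → 28 → 14 → 7 → 22 → 11 → 34 → 17 → 52 → 26 → 13 → 40 → 20 → 10 → 5 → 16 → 8 → 4 → 2 → 1
Total steps = 60

60 steps


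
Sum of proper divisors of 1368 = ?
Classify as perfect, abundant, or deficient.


Proper divisors: 1, 2, 3, 4, 6, 8, 9, 12, 18, 19, 24, 36, 38, 57, 72, 76, 114, 152, 171, 228, 342, 456, 684
Sum = 1 + 2 + 3 + 4 + 6 + 8 + 9 + 12 + 18 + 19 + 24 + 36 + 38 + 57 + 72 + 76 + 114 + 152 + 171 + 228 + 342 + 456 + 684 = 2532
2532 > 1368 → abundant

s(1368) = 2532 (abundant)


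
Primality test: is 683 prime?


Check divisors up to sqrt(683) = 26.1343
No divisors found.
683 is prime.

Yes, 683 is prime


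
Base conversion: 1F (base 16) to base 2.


1F (base 16) = 31 (decimal)
31 (decimal) = 11111 (base 2)


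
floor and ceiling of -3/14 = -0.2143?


-3/14 = -0.2143
floor = -1
ceil = 0

floor = -1, ceil = 0


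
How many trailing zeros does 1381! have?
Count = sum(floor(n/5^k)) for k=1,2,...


floor(1381/5) = 276
floor(1381/25) = 55
floor(1381/125) = 11
floor(1381/625) = 2
Total = 344

344 trailing zeros


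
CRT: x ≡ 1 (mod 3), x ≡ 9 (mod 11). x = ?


M = 3*11 = 33
M1 = M/3 = 11, M2 = M/11 = 3
M1^(-1) mod 3 = 2, M2^(-1) mod 11 = 4
x = 1*11*2 + 9*3*4 = 130
130 mod 33 = 31
Check: 31 mod 3 = 1 ✓, 31 mod 11 = 9 ✓

x ≡ 31 (mod 33)


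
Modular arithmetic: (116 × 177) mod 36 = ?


116 × 177 = 20532
20532 mod 36 = 12


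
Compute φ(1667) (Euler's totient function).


1667 = 1667
Prime factors: 1667
φ(1667) = 1667 × (1-1/1667)
= 1667 × 1666/1667 = 1666

φ(1667) = 1666


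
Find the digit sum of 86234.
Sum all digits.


8 + 6 + 2 + 3 + 4 = 23


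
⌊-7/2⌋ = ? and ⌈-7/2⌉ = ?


-7/2 = -3.5000
floor = -4
ceil = -3

floor = -4, ceil = -3


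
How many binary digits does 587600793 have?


587600793 in base 2 = 100011000001100001001110011001
Number of digits = 30

30 digits (base 2)


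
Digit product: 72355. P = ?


7 × 2 × 3 × 5 × 5 = 1050


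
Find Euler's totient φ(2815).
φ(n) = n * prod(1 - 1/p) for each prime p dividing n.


2815 = 5 × 563
Prime factors: 5, 563
φ(2815) = 2815 × (1-1/5) × (1-1/563)
= 2815 × 4/5 × 562/563 = 2248

φ(2815) = 2248


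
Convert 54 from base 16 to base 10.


54 (base 16) = 84 (decimal)
84 (decimal) = 84 (base 10)


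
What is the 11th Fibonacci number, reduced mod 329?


F(k) mod 329 for k=1..11:
1, 1, 2, 3, 5, 8, 13, 21, 34, 55, 89
F(11) mod 329 = 89


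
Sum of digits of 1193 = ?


1 + 1 + 9 + 3 = 14


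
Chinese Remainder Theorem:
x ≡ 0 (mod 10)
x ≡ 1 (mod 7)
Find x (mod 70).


M = 10*7 = 70
M1 = M/10 = 7, M2 = M/7 = 10
M1^(-1) mod 10 = 3, M2^(-1) mod 7 = 5
x = 0*7*3 + 1*10*5 = 50
50 mod 70 = 50
Check: 50 mod 10 = 0 ✓, 50 mod 7 = 1 ✓

x ≡ 50 (mod 70)


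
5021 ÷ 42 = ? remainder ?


5021 = 42 * 119 + 23
Check: 4998 + 23 = 5021

q = 119, r = 23


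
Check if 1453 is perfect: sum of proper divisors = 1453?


Proper divisors of 1453: 1
Sum = 1 = 1

No, 1453 is not perfect (1 ≠ 1453)


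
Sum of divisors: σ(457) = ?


Divisors of 457: 1, 457
Sum = 1 + 457 = 458

σ(457) = 458


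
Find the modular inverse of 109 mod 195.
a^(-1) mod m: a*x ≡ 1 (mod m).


Use the extended Euclidean algorithm on (195, 109); each row r = 195*s + 109*t:
r=195, s=1, t=0
r=109, s=0, t=1
q=1: r=86, s=1, t=-1   [195*(1) + 109*(-1) = 86]
q=1: r=23, s=-1, t=2   [195*(-1) + 109*(2) = 23]
q=3: r=17, s=4, t=-7   [195*(4) + 109*(-7) = 17]
q=1: r=6, s=-5, t=9   [195*(-5) + 109*(9) = 6]
q=2: r=5, s=14, t=-25   [195*(14) + 109*(-25) = 5]
q=1: r=1, s=-19, t=34   [195*(-19) + 109*(34) = 1]
q=5: r=0, s=109, t=-195   [195*(109) + 109*(-195) = 0]
GCD = 1 with t = 34, so 109*(34) ≡ 1 (mod 195)
Inverse = 34 mod 195 = 34
Check: 109 * 34 = 3706 ≡ 1 (mod 195)

109^(-1) ≡ 34 (mod 195)


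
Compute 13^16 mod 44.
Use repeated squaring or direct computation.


13^1 mod 44 = 13
13^2 mod 44 = 37
13^3 mod 44 = 41
13^4 mod 44 = 5
13^5 mod 44 = 21
13^6 mod 44 = 9
13^7 mod 44 = 29
13^8 mod 44 = 25
13^9 mod 44 = 17
13^10 mod 44 = 1
13^11 mod 44 = 13
13^12 mod 44 = 37
13^13 mod 44 = 41
13^14 mod 44 = 5
13^15 mod 44 = 21
13^16 mod 44 = 9


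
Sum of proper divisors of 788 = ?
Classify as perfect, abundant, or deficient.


Proper divisors: 1, 2, 4, 197, 394
Sum = 1 + 2 + 4 + 197 + 394 = 598
598 < 788 → deficient

s(788) = 598 (deficient)


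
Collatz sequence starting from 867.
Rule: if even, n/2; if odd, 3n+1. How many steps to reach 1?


867 → 2602 → 1301 → 3904 → 1952 → 976 → 488 → 244 → 122 → 61 → 184 → 92 → 46 → 23 → 70 → 35 → 106 → 53 → 160 → 80 → 40 → 20 → 10 → 5 → 16 → 8 → 4 → 2 → 1
Total steps = 28

28 steps


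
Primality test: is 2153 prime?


Check divisors up to sqrt(2153) = 46.4004
No divisors found.
2153 is prime.

Yes, 2153 is prime


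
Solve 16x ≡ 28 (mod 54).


GCD(16, 54) = 2 divides 28
Divide: 8x ≡ 14 (mod 27)
x ≡ 22 (mod 27)


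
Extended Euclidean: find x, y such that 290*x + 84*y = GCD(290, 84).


Tabular extended Euclidean (each row: r = 290*s + 84*t):
r=290, s=1, t=0
r=84, s=0, t=1
q=3: r=38, s=1, t=-3   [290*(1) + 84*(-3) = 38]
q=2: r=8, s=-2, t=7   [290*(-2) + 84*(7) = 8]
q=4: r=6, s=9, t=-31   [290*(9) + 84*(-31) = 6]
q=1: r=2, s=-11, t=38   [290*(-11) + 84*(38) = 2]
q=3: r=0, s=42, t=-145   [290*(42) + 84*(-145) = 0]
GCD = 2; from the row with r=2: x=-11, y=38
Check: 290*(-11) + 84*(38) = -3190 + 3192 = 2

GCD = 2, x = -11, y = 38


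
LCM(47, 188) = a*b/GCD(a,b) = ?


GCD(47, 188) = 47
LCM = 47*188/47 = 8836/47 = 188

LCM = 188


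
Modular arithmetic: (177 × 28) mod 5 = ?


177 × 28 = 4956
4956 mod 5 = 1


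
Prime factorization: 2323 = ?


2323 / 23 = 101
101 / 101 = 1
2323 = 23 × 101


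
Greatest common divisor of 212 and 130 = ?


212 = 1 * 130 + 82
130 = 1 * 82 + 48
82 = 1 * 48 + 34
48 = 1 * 34 + 14
34 = 2 * 14 + 6
14 = 2 * 6 + 2
6 = 3 * 2 + 0
GCD = 2


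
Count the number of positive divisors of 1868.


1868 = 2^2 × 467^1
d(1868) = (2+1) × (1+1) = 6

6 divisors


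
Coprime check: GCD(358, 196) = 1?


Euclidean algorithm:
358 = 1 * 196 + 162
196 = 1 * 162 + 34
162 = 4 * 34 + 26
34 = 1 * 26 + 8
26 = 3 * 8 + 2
8 = 4 * 2 + 0
GCD(358, 196) = 2

No, not coprime (GCD = 2)


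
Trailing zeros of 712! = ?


floor(712/5) = 142
floor(712/25) = 28
floor(712/125) = 5
floor(712/625) = 1
Total = 176

176 trailing zeros


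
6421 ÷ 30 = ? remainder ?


6421 = 30 * 214 + 1
Check: 6420 + 1 = 6421

q = 214, r = 1


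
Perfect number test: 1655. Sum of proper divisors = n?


Proper divisors of 1655: 1, 5, 331
Sum = 1 + 5 + 331 = 337

No, 1655 is not perfect (337 ≠ 1655)


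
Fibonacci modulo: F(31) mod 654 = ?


F(k) mod 654 for k=1..31:
1, 1, 2, 3, 5, 8, 13, 21, 34, 55, 89, 144, 233, 377, 610, 333, 289, 622, 257, 225, 482, 53, 535, 588, 469, 403, 218, 621, 185, 152, 337
F(31) mod 654 = 337


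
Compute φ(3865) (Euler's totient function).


3865 = 5 × 773
Prime factors: 5, 773
φ(3865) = 3865 × (1-1/5) × (1-1/773)
= 3865 × 4/5 × 772/773 = 3088

φ(3865) = 3088


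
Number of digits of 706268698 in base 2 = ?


706268698 in base 2 = 101010000110001100111000011010
Number of digits = 30

30 digits (base 2)


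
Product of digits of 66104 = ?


6 × 6 × 1 × 0 × 4 = 0


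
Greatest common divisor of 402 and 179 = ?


402 = 2 * 179 + 44
179 = 4 * 44 + 3
44 = 14 * 3 + 2
3 = 1 * 2 + 1
2 = 2 * 1 + 0
GCD = 1


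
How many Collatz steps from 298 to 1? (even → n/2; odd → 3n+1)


298 → 149 → 448 → 224 → 112 → 56 → 28 → 14 → 7 → 22 → 11 → 34 → 17 → 52 → 26 → 13 → 40 → 20 → 10 → 5 → 16 → 8 → 4 → 2 → 1
Total steps = 24

24 steps


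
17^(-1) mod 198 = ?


Use the extended Euclidean algorithm on (198, 17); each row r = 198*s + 17*t:
r=198, s=1, t=0
r=17, s=0, t=1
q=11: r=11, s=1, t=-11   [198*(1) + 17*(-11) = 11]
q=1: r=6, s=-1, t=12   [198*(-1) + 17*(12) = 6]
q=1: r=5, s=2, t=-23   [198*(2) + 17*(-23) = 5]
q=1: r=1, s=-3, t=35   [198*(-3) + 17*(35) = 1]
q=5: r=0, s=17, t=-198   [198*(17) + 17*(-198) = 0]
GCD = 1 with t = 35, so 17*(35) ≡ 1 (mod 198)
Inverse = 35 mod 198 = 35
Check: 17 * 35 = 595 ≡ 1 (mod 198)

17^(-1) ≡ 35 (mod 198)


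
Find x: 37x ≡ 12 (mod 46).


GCD(37, 46) = 1, unique solution
a^(-1) mod 46 = 5
x = 5 * 12 mod 46 = 14

x ≡ 14 (mod 46)


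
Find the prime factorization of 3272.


3272 / 2 = 1636
1636 / 2 = 818
818 / 2 = 409
409 / 409 = 1
3272 = 2^3 × 409


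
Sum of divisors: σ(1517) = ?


Divisors of 1517: 1, 37, 41, 1517
Sum = 1 + 37 + 41 + 1517 = 1596

σ(1517) = 1596


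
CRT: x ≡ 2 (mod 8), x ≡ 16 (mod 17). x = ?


M = 8*17 = 136
M1 = M/8 = 17, M2 = M/17 = 8
M1^(-1) mod 8 = 1, M2^(-1) mod 17 = 15
x = 2*17*1 + 16*8*15 = 1954
1954 mod 136 = 50
Check: 50 mod 8 = 2 ✓, 50 mod 17 = 16 ✓

x ≡ 50 (mod 136)


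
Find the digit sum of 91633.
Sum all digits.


9 + 1 + 6 + 3 + 3 = 22


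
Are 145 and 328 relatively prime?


Euclidean algorithm:
328 = 2 * 145 + 38
145 = 3 * 38 + 31
38 = 1 * 31 + 7
31 = 4 * 7 + 3
7 = 2 * 3 + 1
3 = 3 * 1 + 0
GCD(145, 328) = 1

Yes, coprime (GCD = 1)


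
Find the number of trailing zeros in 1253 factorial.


floor(1253/5) = 250
floor(1253/25) = 50
floor(1253/125) = 10
floor(1253/625) = 2
Total = 312

312 trailing zeros


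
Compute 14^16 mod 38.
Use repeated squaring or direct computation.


14^1 mod 38 = 14
14^2 mod 38 = 6
14^3 mod 38 = 8
14^4 mod 38 = 36
14^5 mod 38 = 10
14^6 mod 38 = 26
14^7 mod 38 = 22
14^8 mod 38 = 4
14^9 mod 38 = 18
14^10 mod 38 = 24
14^11 mod 38 = 32
14^12 mod 38 = 30
14^13 mod 38 = 2
14^14 mod 38 = 28
14^15 mod 38 = 12
14^16 mod 38 = 16


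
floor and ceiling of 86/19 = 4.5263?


86/19 = 4.5263
floor = 4
ceil = 5

floor = 4, ceil = 5


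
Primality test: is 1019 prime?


Check divisors up to sqrt(1019) = 31.9218
No divisors found.
1019 is prime.

Yes, 1019 is prime


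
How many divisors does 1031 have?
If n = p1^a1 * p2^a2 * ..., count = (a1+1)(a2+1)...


1031 = 1031^1
d(1031) = (1+1) = 2

2 divisors


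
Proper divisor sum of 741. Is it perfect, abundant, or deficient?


Proper divisors: 1, 3, 13, 19, 39, 57, 247
Sum = 1 + 3 + 13 + 19 + 39 + 57 + 247 = 379
379 < 741 → deficient

s(741) = 379 (deficient)


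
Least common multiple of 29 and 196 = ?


GCD(29, 196) = 1
LCM = 29*196/1 = 5684/1 = 5684

LCM = 5684


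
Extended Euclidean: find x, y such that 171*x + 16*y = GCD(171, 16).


Tabular extended Euclidean (each row: r = 171*s + 16*t):
r=171, s=1, t=0
r=16, s=0, t=1
q=10: r=11, s=1, t=-10   [171*(1) + 16*(-10) = 11]
q=1: r=5, s=-1, t=11   [171*(-1) + 16*(11) = 5]
q=2: r=1, s=3, t=-32   [171*(3) + 16*(-32) = 1]
q=5: r=0, s=-16, t=171   [171*(-16) + 16*(171) = 0]
GCD = 1; from the row with r=1: x=3, y=-32
Check: 171*(3) + 16*(-32) = 513 - 512 = 1

GCD = 1, x = 3, y = -32


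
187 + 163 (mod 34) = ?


187 + 163 = 350
350 mod 34 = 10


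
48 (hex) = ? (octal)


48 (base 16) = 72 (decimal)
72 (decimal) = 110 (base 8)


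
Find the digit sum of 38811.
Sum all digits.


3 + 8 + 8 + 1 + 1 = 21


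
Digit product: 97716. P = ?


9 × 7 × 7 × 1 × 6 = 2646


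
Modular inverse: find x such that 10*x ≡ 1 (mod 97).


Use the extended Euclidean algorithm on (97, 10); each row r = 97*s + 10*t:
r=97, s=1, t=0
r=10, s=0, t=1
q=9: r=7, s=1, t=-9   [97*(1) + 10*(-9) = 7]
q=1: r=3, s=-1, t=10   [97*(-1) + 10*(10) = 3]
q=2: r=1, s=3, t=-29   [97*(3) + 10*(-29) = 1]
q=3: r=0, s=-10, t=97   [97*(-10) + 10*(97) = 0]
GCD = 1 with t = -29, so 10*(-29) ≡ 1 (mod 97)
Inverse = -29 mod 97 = 68
Check: 10 * 68 = 680 ≡ 1 (mod 97)

10^(-1) ≡ 68 (mod 97)


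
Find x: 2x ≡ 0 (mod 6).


GCD(2, 6) = 2 divides 0
Divide: 1x ≡ 0 (mod 3)
x ≡ 0 (mod 3)


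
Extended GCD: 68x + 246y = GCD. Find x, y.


Tabular extended Euclidean (each row: r = 68*s + 246*t):
r=68, s=1, t=0
r=246, s=0, t=1
q=0: r=68, s=1, t=0   [68*(1) + 246*(0) = 68]
q=3: r=42, s=-3, t=1   [68*(-3) + 246*(1) = 42]
q=1: r=26, s=4, t=-1   [68*(4) + 246*(-1) = 26]
q=1: r=16, s=-7, t=2   [68*(-7) + 246*(2) = 16]
q=1: r=10, s=11, t=-3   [68*(11) + 246*(-3) = 10]
q=1: r=6, s=-18, t=5   [68*(-18) + 246*(5) = 6]
q=1: r=4, s=29, t=-8   [68*(29) + 246*(-8) = 4]
q=1: r=2, s=-47, t=13   [68*(-47) + 246*(13) = 2]
q=2: r=0, s=123, t=-34   [68*(123) + 246*(-34) = 0]
GCD = 2; from the row with r=2: x=-47, y=13
Check: 68*(-47) + 246*(13) = -3196 + 3198 = 2

GCD = 2, x = -47, y = 13


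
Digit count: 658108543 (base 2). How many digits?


658108543 in base 2 = 100111001110011111000001111111
Number of digits = 30

30 digits (base 2)


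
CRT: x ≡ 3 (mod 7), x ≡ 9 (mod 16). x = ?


M = 7*16 = 112
M1 = M/7 = 16, M2 = M/16 = 7
M1^(-1) mod 7 = 4, M2^(-1) mod 16 = 7
x = 3*16*4 + 9*7*7 = 633
633 mod 112 = 73
Check: 73 mod 7 = 3 ✓, 73 mod 16 = 9 ✓

x ≡ 73 (mod 112)


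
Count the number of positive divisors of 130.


130 = 2^1 × 5^1 × 13^1
d(130) = (1+1) × (1+1) × (1+1) = 8

8 divisors


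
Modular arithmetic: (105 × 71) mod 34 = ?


105 × 71 = 7455
7455 mod 34 = 9


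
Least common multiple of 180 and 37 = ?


GCD(180, 37) = 1
LCM = 180*37/1 = 6660/1 = 6660

LCM = 6660


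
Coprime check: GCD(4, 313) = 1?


Euclidean algorithm:
313 = 78 * 4 + 1
4 = 4 * 1 + 0
GCD(4, 313) = 1

Yes, coprime (GCD = 1)


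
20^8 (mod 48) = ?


20^1 mod 48 = 20
20^2 mod 48 = 16
20^3 mod 48 = 32
20^4 mod 48 = 16
20^5 mod 48 = 32
20^6 mod 48 = 16
20^7 mod 48 = 32
20^8 mod 48 = 16


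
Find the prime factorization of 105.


105 / 3 = 35
35 / 5 = 7
7 / 7 = 1
105 = 3 × 5 × 7


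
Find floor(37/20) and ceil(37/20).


37/20 = 1.8500
floor = 1
ceil = 2

floor = 1, ceil = 2


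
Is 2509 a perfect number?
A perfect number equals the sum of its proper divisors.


Proper divisors of 2509: 1, 13, 193
Sum = 1 + 13 + 193 = 207

No, 2509 is not perfect (207 ≠ 2509)


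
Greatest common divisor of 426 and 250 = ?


426 = 1 * 250 + 176
250 = 1 * 176 + 74
176 = 2 * 74 + 28
74 = 2 * 28 + 18
28 = 1 * 18 + 10
18 = 1 * 10 + 8
10 = 1 * 8 + 2
8 = 4 * 2 + 0
GCD = 2


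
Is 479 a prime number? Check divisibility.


Check divisors up to sqrt(479) = 21.8861
No divisors found.
479 is prime.

Yes, 479 is prime


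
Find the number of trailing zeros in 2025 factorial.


floor(2025/5) = 405
floor(2025/25) = 81
floor(2025/125) = 16
floor(2025/625) = 3
Total = 505

505 trailing zeros


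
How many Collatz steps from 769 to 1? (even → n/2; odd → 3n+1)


769 → 2308 → 1154 → 577 → 1732 → 866 → 433 → 1300 → 650 → 325 → 976 → 488 → 244 → 122 → 61 → 184 → 92 → 46 → 23 → 70 → 35 → 106 → 53 → 160 → 80 → 40 → 20 → 10 → 5 → 16 → 8 → 4 → 2 → 1
Total steps = 33

33 steps


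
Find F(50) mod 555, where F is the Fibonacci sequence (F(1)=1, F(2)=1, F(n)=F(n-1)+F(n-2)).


F(k) mod 555 for k=1..50:
1, 1, 2, 3, 5, 8, 13, 21, 34, 55, 89, 144, 233, 377, 55, 432, 487, 364, 296, 105, 401, 506, 352, 303, 100, 403, 503, 351, 299, 95, 394, 489, 328, 262, 35, 297, 332, 74, 406, 480, 331, 256, 32, 288, 320, 53, 373, 426, 244, 115
F(50) mod 555 = 115


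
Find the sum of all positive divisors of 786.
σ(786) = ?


Divisors of 786: 1, 2, 3, 6, 131, 262, 393, 786
Sum = 1 + 2 + 3 + 6 + 131 + 262 + 393 + 786 = 1584

σ(786) = 1584


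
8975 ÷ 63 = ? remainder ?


8975 = 63 * 142 + 29
Check: 8946 + 29 = 8975

q = 142, r = 29


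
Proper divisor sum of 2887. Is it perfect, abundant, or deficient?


Proper divisors: 1
Sum = 1 = 1
1 < 2887 → deficient

s(2887) = 1 (deficient)


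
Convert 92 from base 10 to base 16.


92 (base 10) = 92 (decimal)
92 (decimal) = 5C (base 16)


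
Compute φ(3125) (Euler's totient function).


3125 = 5^5
Prime factors: 5
φ(3125) = 3125 × (1-1/5)
= 3125 × 4/5 = 2500

φ(3125) = 2500


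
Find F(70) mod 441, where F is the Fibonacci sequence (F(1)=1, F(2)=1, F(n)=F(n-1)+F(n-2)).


F(k) mod 441 for k=1..70:
1, 1, 2, 3, 5, 8, 13, 21, 34, 55, 89, 144, 233, 377, 169, 105, 274, 379, 212, 150, 362, 71, 433, 63, 55, 118, 173, 291, 23, 314, 337, 210, 106, 316, 422, 297, 278, 134, 412, 105, 76, 181, 257, 438, 254, 251, 64, 315, 379, 253, 191, 3, 194, 197, 391, 147, 97, 244, 341, 144, 44, 188, 232, 420, 211, 190, 401, 150, 110, 260
F(70) mod 441 = 260


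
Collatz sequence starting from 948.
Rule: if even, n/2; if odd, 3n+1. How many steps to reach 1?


948 → 474 → 237 → 712 → 356 → 178 → 89 → 268 → 134 → 67 → 202 → 101 → 304 → 152 → 76 → 38 → 19 → 58 → 29 → 88 → 44 → 22 → 11 → 34 → 17 → 52 → 26 → 13 → 40 → 20 → 10 → 5 → 16 → 8 → 4 → 2 → 1
Total steps = 36

36 steps


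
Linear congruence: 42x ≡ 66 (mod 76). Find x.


GCD(42, 76) = 2 divides 66
Divide: 21x ≡ 33 (mod 38)
x ≡ 7 (mod 38)


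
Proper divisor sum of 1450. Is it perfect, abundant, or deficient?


Proper divisors: 1, 2, 5, 10, 25, 29, 50, 58, 145, 290, 725
Sum = 1 + 2 + 5 + 10 + 25 + 29 + 50 + 58 + 145 + 290 + 725 = 1340
1340 < 1450 → deficient

s(1450) = 1340 (deficient)


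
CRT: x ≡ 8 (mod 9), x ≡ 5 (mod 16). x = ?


M = 9*16 = 144
M1 = M/9 = 16, M2 = M/16 = 9
M1^(-1) mod 9 = 4, M2^(-1) mod 16 = 9
x = 8*16*4 + 5*9*9 = 917
917 mod 144 = 53
Check: 53 mod 9 = 8 ✓, 53 mod 16 = 5 ✓

x ≡ 53 (mod 144)


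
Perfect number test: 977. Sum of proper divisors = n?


Proper divisors of 977: 1
Sum = 1 = 1

No, 977 is not perfect (1 ≠ 977)


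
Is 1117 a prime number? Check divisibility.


Check divisors up to sqrt(1117) = 33.4215
No divisors found.
1117 is prime.

Yes, 1117 is prime


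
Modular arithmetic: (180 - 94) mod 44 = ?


180 - 94 = 86
86 mod 44 = 42


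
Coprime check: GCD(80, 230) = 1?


Euclidean algorithm:
230 = 2 * 80 + 70
80 = 1 * 70 + 10
70 = 7 * 10 + 0
GCD(80, 230) = 10

No, not coprime (GCD = 10)


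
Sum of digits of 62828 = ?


6 + 2 + 8 + 2 + 8 = 26


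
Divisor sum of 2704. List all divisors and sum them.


Divisors of 2704: 1, 2, 4, 8, 13, 16, 26, 52, 104, 169, 208, 338, 676, 1352, 2704
Sum = 1 + 2 + 4 + 8 + 13 + 16 + 26 + 52 + 104 + 169 + 208 + 338 + 676 + 1352 + 2704 = 5673

σ(2704) = 5673


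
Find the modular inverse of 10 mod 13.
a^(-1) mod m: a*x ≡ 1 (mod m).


Use the extended Euclidean algorithm on (13, 10); each row r = 13*s + 10*t:
r=13, s=1, t=0
r=10, s=0, t=1
q=1: r=3, s=1, t=-1   [13*(1) + 10*(-1) = 3]
q=3: r=1, s=-3, t=4   [13*(-3) + 10*(4) = 1]
q=3: r=0, s=10, t=-13   [13*(10) + 10*(-13) = 0]
GCD = 1 with t = 4, so 10*(4) ≡ 1 (mod 13)
Inverse = 4 mod 13 = 4
Check: 10 * 4 = 40 ≡ 1 (mod 13)

10^(-1) ≡ 4 (mod 13)


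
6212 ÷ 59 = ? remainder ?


6212 = 59 * 105 + 17
Check: 6195 + 17 = 6212

q = 105, r = 17


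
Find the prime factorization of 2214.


2214 / 2 = 1107
1107 / 3 = 369
369 / 3 = 123
123 / 3 = 41
41 / 41 = 1
2214 = 2 × 3^3 × 41


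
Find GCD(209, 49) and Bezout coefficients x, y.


Tabular extended Euclidean (each row: r = 209*s + 49*t):
r=209, s=1, t=0
r=49, s=0, t=1
q=4: r=13, s=1, t=-4   [209*(1) + 49*(-4) = 13]
q=3: r=10, s=-3, t=13   [209*(-3) + 49*(13) = 10]
q=1: r=3, s=4, t=-17   [209*(4) + 49*(-17) = 3]
q=3: r=1, s=-15, t=64   [209*(-15) + 49*(64) = 1]
q=3: r=0, s=49, t=-209   [209*(49) + 49*(-209) = 0]
GCD = 1; from the row with r=1: x=-15, y=64
Check: 209*(-15) + 49*(64) = -3135 + 3136 = 1

GCD = 1, x = -15, y = 64


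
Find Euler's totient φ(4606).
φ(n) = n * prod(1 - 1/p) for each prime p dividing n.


4606 = 2 × 7^2 × 47
Prime factors: 2, 7, 47
φ(4606) = 4606 × (1-1/2) × (1-1/7) × (1-1/47)
= 4606 × 1/2 × 6/7 × 46/47 = 1932

φ(4606) = 1932


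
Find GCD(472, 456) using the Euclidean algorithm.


472 = 1 * 456 + 16
456 = 28 * 16 + 8
16 = 2 * 8 + 0
GCD = 8


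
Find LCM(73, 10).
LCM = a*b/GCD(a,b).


GCD(73, 10) = 1
LCM = 73*10/1 = 730/1 = 730

LCM = 730


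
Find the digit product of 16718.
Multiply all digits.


1 × 6 × 7 × 1 × 8 = 336


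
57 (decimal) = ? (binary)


57 (base 10) = 57 (decimal)
57 (decimal) = 111001 (base 2)


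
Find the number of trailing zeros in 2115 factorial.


floor(2115/5) = 423
floor(2115/25) = 84
floor(2115/125) = 16
floor(2115/625) = 3
Total = 526

526 trailing zeros


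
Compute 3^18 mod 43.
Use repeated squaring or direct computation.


3^1 mod 43 = 3
3^2 mod 43 = 9
3^3 mod 43 = 27
3^4 mod 43 = 38
3^5 mod 43 = 28
3^6 mod 43 = 41
3^7 mod 43 = 37
3^8 mod 43 = 25
3^9 mod 43 = 32
3^10 mod 43 = 10
3^11 mod 43 = 30
3^12 mod 43 = 4
3^13 mod 43 = 12
3^14 mod 43 = 36
3^15 mod 43 = 22
3^16 mod 43 = 23
3^17 mod 43 = 26
3^18 mod 43 = 35


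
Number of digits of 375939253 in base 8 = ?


375939253 in base 8 = 2632060265
Number of digits = 10

10 digits (base 8)
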